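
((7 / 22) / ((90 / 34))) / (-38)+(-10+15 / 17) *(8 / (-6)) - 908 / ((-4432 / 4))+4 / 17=2339917769 / 177152580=13.21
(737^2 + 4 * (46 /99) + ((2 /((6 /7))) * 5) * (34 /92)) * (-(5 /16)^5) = -7730061640625 /4775215104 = -1618.79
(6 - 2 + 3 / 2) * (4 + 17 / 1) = 231 / 2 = 115.50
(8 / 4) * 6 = 12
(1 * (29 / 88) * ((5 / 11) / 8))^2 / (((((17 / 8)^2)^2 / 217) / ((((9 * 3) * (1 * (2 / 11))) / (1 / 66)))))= 1478225700 / 1222830961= 1.21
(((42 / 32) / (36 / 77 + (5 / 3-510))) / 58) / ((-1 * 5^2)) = 4851 / 2721754400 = 0.00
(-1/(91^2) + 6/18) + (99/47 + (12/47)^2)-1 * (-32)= 1893559957/54878187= 34.50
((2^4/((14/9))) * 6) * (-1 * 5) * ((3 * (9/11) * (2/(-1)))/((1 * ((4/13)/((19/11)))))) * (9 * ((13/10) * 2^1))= 168538968/847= 198983.43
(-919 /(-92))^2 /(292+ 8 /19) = 16046659 /47025984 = 0.34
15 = 15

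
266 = 266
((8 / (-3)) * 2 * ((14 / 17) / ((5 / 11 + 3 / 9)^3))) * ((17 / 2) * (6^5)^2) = -10140540512256 / 2197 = -4615630638.26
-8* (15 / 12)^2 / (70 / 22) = -55 / 14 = -3.93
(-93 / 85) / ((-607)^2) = -93 / 31318165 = -0.00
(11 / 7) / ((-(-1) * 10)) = 11 / 70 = 0.16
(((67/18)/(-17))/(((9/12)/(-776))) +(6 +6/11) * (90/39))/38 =7930576/1247103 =6.36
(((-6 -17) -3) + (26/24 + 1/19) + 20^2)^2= 7315551961/51984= 140726.99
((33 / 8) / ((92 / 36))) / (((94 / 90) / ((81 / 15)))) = 72171 / 8648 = 8.35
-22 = -22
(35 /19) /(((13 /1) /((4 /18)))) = 0.03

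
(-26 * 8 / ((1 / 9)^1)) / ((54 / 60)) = -2080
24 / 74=12 / 37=0.32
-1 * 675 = -675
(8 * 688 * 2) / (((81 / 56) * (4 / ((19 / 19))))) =154112 / 81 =1902.62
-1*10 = -10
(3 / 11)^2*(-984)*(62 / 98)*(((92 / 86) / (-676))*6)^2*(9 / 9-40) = 3921197688 / 24085098037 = 0.16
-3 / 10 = -0.30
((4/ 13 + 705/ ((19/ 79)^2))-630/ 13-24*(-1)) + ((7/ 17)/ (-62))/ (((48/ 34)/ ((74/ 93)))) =3949852542425/ 324718056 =12163.94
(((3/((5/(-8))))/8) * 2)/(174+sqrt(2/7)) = -3654/529825+3 * sqrt(14)/529825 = -0.01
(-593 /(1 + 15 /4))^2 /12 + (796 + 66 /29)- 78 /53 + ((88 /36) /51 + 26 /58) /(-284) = 151572405705047 /72328939092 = 2095.60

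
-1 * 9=-9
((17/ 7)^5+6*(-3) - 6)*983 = 999208687/ 16807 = 59451.94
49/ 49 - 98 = -97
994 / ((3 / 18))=5964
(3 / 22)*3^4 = 243 / 22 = 11.05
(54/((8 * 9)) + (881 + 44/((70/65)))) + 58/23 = 595783/644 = 925.13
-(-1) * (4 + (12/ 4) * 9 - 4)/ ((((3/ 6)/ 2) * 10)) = 54/ 5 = 10.80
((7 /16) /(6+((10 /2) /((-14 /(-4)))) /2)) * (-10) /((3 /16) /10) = -4900 /141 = -34.75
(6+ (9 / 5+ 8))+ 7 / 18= 1457 / 90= 16.19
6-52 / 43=206 / 43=4.79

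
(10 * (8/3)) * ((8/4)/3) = 160/9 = 17.78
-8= -8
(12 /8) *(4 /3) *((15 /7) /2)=15 /7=2.14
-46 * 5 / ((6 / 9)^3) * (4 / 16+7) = -90045 / 16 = -5627.81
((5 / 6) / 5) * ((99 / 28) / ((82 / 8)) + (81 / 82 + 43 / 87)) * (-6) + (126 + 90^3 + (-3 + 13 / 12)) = 72821814473 / 99876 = 729122.26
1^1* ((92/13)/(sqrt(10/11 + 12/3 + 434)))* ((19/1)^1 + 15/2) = 1219* sqrt(13277)/15691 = 8.95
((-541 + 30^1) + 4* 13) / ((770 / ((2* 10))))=-918 / 77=-11.92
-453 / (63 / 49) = -1057 / 3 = -352.33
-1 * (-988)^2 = -976144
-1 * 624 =-624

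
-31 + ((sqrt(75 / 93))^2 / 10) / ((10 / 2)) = -1921 / 62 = -30.98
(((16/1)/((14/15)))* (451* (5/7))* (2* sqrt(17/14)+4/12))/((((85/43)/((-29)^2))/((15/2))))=4892853900/833+14678561700* sqrt(238)/5831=44709277.66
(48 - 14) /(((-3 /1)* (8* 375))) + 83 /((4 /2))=186733 /4500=41.50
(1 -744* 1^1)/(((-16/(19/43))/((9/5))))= 127053/3440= 36.93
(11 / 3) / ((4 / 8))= 22 / 3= 7.33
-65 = -65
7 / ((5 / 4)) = 28 / 5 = 5.60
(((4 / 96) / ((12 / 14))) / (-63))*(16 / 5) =-1 / 405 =-0.00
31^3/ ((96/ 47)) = 1400177/ 96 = 14585.18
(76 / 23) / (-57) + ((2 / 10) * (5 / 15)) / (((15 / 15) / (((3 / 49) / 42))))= -13697 / 236670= -0.06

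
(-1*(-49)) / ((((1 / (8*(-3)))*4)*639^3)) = -98 / 86972373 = -0.00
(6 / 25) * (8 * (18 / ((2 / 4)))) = 1728 / 25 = 69.12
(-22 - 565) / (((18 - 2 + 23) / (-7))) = 4109 / 39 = 105.36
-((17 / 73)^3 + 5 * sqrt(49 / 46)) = -35 * sqrt(46) / 46 - 4913 / 389017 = -5.17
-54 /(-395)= 54 /395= 0.14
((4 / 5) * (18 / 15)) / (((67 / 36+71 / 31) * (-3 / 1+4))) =26784 / 115825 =0.23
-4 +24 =20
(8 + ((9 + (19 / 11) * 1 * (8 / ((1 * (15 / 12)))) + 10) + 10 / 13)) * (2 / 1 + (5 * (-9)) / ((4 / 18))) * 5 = -11131359 / 286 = -38920.84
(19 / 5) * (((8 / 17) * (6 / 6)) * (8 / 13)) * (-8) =-9728 / 1105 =-8.80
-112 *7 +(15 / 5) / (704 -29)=-176399 / 225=-784.00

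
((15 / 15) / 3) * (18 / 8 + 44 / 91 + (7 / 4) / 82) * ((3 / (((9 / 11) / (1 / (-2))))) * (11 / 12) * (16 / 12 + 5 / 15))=-16582445 / 6447168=-2.57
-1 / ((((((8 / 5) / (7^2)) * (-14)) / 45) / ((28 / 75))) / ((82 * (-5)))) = -30135 / 2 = -15067.50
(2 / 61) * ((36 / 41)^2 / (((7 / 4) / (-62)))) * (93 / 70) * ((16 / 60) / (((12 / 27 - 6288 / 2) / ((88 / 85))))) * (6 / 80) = 269018496 / 34326817424375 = 0.00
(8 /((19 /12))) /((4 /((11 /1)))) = 264 /19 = 13.89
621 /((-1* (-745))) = 621 /745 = 0.83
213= 213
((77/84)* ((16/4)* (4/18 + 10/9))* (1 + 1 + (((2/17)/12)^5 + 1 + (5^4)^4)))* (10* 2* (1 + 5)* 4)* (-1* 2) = -741265187709886366602680/1035075753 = -716145833347413.33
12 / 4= 3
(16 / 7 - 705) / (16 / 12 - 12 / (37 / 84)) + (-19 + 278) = 5760197 / 20132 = 286.12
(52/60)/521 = 13/7815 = 0.00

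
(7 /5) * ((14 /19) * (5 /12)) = 49 /114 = 0.43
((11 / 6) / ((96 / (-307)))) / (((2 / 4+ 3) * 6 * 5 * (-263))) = 3377 / 15906240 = 0.00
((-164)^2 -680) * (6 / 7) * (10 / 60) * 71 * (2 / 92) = 930668 / 161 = 5780.55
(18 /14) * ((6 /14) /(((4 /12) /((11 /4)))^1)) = 891 /196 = 4.55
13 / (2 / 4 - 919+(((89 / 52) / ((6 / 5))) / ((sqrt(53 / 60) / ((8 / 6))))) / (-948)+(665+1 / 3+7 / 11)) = -86334670441675656 / 1677086191315402519+25879845420* sqrt(795) / 1677086191315402519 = -0.05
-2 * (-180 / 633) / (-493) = -120 / 104023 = -0.00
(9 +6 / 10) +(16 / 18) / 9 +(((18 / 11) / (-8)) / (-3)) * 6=90061 / 8910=10.11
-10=-10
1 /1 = 1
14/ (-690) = -7/ 345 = -0.02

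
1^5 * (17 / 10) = 17 / 10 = 1.70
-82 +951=869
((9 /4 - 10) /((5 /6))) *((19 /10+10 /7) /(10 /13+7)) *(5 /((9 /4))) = -8.85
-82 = -82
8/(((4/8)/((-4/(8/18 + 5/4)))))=-37.77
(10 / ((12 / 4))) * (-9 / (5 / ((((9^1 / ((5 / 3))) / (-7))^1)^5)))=86093442 / 52521875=1.64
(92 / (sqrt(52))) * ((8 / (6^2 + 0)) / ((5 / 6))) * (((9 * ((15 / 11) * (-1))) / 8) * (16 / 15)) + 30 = 30- 1104 * sqrt(13) / 715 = 24.43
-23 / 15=-1.53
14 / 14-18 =-17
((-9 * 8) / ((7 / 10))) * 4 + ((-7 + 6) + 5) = -2852 / 7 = -407.43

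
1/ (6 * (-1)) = -1/ 6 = -0.17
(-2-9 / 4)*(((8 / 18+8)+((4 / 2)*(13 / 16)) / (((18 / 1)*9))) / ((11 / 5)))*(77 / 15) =-1303883 / 15552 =-83.84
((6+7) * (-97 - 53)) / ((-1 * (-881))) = -1950 / 881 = -2.21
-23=-23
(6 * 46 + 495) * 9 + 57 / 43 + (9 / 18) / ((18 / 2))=5371855 / 774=6940.38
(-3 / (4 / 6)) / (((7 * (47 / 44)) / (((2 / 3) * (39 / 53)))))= -5148 / 17437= -0.30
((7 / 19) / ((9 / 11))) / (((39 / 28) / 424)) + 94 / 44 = 20424611 / 146718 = 139.21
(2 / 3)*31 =62 / 3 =20.67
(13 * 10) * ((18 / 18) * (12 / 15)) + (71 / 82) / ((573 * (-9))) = 43978825 / 422874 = 104.00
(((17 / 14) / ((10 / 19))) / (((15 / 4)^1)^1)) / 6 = 0.10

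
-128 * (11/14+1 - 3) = 1088/7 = 155.43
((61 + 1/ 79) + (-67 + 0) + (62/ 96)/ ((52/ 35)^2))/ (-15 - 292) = 58391591/ 3147845376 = 0.02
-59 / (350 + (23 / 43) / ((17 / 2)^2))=-733193 / 4349542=-0.17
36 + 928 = 964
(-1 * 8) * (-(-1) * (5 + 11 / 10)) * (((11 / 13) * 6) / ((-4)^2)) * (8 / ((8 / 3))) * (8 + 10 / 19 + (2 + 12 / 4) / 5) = -1093059 / 2470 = -442.53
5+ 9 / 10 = 59 / 10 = 5.90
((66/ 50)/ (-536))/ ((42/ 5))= -0.00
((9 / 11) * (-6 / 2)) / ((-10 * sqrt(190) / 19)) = 27 * sqrt(190) / 1100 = 0.34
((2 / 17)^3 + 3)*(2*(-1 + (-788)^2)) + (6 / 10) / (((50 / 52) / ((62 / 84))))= 16024833216689 / 4298875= 3727680.66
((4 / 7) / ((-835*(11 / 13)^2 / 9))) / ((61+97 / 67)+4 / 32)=-3261024 / 23720290055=-0.00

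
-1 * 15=-15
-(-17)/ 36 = 17/ 36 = 0.47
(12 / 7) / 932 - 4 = -6521 / 1631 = -4.00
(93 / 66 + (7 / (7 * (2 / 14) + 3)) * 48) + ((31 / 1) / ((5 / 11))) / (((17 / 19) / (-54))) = -7537337 / 1870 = -4030.66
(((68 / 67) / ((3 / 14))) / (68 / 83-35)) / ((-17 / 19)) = 88312 / 570237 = 0.15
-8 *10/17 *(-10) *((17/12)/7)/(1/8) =1600/21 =76.19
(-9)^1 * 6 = -54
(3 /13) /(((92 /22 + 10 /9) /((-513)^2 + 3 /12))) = 312645069 /27248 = 11474.06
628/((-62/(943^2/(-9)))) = 279224186/279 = 1000803.53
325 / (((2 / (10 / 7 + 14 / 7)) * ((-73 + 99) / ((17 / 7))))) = 52.04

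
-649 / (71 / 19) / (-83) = 12331 / 5893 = 2.09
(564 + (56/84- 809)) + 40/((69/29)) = -5233/23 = -227.52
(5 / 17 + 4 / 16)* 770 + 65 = 16455 / 34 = 483.97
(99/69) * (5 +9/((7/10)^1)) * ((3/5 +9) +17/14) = 624525/2254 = 277.07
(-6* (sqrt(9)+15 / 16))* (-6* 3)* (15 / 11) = 25515 / 44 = 579.89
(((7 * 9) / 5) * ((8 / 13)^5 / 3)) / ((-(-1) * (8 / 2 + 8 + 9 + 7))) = 24576 / 1856465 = 0.01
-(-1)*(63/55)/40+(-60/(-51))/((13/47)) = 2081923/486200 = 4.28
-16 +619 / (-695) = -11739 / 695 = -16.89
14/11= 1.27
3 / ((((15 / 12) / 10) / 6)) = 144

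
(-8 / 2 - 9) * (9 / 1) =-117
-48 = -48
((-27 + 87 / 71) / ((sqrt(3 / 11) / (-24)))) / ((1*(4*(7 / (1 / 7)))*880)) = 183*sqrt(33) / 153076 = 0.01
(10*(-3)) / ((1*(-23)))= 30 / 23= 1.30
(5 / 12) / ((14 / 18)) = 15 / 28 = 0.54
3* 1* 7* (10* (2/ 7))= 60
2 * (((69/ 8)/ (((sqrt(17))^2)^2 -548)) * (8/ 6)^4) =-1472/ 6993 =-0.21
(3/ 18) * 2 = 1/ 3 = 0.33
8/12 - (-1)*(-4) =-10/3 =-3.33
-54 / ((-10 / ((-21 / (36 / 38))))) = -1197 / 10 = -119.70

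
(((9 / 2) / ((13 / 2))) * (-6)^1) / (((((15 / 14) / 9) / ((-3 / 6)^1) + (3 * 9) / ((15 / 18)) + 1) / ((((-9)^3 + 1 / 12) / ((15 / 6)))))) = 1653183 / 45266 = 36.52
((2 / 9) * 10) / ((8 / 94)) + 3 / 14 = 3317 / 126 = 26.33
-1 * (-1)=1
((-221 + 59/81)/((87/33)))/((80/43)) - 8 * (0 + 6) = -8729713/93960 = -92.91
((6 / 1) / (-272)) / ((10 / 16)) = -3 / 85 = -0.04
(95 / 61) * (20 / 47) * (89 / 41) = 169100 / 117547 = 1.44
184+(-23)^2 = 713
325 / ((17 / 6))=1950 / 17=114.71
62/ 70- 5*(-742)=129881/ 35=3710.89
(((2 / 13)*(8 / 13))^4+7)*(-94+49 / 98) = -654.51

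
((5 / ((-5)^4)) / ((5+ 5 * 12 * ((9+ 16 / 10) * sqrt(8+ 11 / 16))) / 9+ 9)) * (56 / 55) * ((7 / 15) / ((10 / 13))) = -657384 / 602707703125+ 1215396 * sqrt(139) / 602707703125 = 0.00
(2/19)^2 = 4/361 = 0.01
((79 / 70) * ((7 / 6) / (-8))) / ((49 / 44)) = -869 / 5880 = -0.15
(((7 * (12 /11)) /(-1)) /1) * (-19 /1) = 1596 /11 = 145.09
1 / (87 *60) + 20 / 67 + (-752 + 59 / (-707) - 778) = -378264031891 / 247266180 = -1529.78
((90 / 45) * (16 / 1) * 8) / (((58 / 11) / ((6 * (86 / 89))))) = 726528 / 2581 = 281.49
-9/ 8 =-1.12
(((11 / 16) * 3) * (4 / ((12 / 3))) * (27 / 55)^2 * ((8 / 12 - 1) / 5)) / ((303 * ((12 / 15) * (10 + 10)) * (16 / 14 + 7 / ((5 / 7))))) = -1701 / 2723283200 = -0.00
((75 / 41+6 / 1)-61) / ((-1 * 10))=218 / 41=5.32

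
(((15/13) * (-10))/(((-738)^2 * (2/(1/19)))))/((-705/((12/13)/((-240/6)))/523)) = -523/54797359032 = -0.00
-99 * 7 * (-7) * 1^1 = 4851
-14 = -14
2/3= 0.67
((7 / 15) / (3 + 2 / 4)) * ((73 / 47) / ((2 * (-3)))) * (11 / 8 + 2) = -219 / 1880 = -0.12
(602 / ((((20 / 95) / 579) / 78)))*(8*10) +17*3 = 10331259171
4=4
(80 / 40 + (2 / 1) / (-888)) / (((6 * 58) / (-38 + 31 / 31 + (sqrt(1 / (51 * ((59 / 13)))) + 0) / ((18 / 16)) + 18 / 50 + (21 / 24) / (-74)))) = -481150489 / 2286777600 + 887 * sqrt(39117) / 523042434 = -0.21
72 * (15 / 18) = 60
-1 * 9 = -9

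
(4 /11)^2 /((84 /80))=320 /2541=0.13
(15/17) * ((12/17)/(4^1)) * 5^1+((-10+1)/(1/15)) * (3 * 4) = -467955/289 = -1619.22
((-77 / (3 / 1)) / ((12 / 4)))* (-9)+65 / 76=5917 / 76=77.86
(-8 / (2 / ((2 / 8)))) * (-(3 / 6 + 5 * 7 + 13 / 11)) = 807 / 22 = 36.68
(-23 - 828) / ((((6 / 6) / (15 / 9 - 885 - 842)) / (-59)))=-259881784 / 3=-86627261.33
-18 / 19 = -0.95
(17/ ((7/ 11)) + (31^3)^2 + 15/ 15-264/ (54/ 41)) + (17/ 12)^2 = 99400393151/ 112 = 887503510.28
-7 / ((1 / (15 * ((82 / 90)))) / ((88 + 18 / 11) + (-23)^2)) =-1953035 / 33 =-59182.88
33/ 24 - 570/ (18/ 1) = -727/ 24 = -30.29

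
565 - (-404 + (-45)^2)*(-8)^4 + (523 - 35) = -6638563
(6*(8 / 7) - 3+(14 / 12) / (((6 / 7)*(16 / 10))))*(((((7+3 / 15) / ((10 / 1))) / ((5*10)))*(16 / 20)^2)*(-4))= -0.17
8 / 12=2 / 3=0.67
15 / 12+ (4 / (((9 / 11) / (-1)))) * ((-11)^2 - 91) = -1745 / 12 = -145.42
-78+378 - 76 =224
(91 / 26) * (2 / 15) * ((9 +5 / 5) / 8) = 7 / 12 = 0.58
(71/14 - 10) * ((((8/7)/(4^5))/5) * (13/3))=-0.00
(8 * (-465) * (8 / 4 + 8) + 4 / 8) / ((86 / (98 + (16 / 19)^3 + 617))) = -365171198119 / 1179748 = -309533.22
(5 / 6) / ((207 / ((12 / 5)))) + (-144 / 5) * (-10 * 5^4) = 37260002 / 207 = 180000.01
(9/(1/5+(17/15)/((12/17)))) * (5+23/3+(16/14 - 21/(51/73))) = -81.00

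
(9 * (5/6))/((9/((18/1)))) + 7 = 22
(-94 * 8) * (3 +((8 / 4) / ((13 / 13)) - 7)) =1504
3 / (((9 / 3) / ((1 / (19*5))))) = 0.01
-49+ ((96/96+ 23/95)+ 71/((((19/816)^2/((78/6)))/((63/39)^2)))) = 104241965441/23465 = 4442444.72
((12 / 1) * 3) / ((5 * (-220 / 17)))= -153 / 275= -0.56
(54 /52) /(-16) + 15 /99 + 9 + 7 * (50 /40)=17.84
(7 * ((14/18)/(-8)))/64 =-49/4608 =-0.01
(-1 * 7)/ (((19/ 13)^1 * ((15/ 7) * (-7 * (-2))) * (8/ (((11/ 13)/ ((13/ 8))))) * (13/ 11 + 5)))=-847/ 503880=-0.00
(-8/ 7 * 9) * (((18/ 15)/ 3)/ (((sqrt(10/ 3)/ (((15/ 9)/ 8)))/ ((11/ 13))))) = -33 * sqrt(30)/ 455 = -0.40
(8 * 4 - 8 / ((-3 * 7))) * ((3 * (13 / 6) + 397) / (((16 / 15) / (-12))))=-1028925 / 7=-146989.29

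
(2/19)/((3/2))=4/57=0.07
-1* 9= -9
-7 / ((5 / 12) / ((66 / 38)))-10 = -3722 / 95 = -39.18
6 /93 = 2 /31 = 0.06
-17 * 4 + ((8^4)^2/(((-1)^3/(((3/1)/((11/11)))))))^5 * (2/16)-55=-40375300371966819639453139456015466619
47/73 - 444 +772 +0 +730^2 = 38925691/73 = 533228.64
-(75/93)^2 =-625/961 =-0.65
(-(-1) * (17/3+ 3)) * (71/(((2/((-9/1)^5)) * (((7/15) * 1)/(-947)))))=258068044845/7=36866863549.29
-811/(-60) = 811/60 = 13.52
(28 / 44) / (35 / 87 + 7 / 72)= 2088 / 1639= 1.27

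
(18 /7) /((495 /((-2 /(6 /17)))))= -34 /1155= -0.03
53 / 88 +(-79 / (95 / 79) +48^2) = 18717267 / 8360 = 2238.91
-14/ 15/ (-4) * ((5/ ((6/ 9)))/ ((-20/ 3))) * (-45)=189/ 16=11.81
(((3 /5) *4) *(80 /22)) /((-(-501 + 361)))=24 /385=0.06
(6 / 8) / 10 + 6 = 243 / 40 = 6.08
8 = 8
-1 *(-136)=136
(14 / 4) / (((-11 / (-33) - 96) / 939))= -34.35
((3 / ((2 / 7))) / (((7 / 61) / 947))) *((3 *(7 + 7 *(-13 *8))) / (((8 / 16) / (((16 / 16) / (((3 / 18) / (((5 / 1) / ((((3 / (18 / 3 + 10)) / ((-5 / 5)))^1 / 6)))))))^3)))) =331643345338368000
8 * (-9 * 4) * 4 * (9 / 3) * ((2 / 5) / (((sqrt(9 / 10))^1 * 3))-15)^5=212763032192 / 81-10630686256384 * sqrt(10) / 273375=2503733157.70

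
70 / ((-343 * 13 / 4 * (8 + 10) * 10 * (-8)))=1 / 22932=0.00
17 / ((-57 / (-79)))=1343 / 57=23.56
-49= -49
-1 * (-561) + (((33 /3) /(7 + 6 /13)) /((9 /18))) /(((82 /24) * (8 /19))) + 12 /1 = 2286972 /3977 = 575.05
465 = 465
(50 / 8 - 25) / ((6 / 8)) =-25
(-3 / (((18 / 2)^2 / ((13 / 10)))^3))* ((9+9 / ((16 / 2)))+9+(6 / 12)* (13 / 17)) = -5828641 / 24091992000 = -0.00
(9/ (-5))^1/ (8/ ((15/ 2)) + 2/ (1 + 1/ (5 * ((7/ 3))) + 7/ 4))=-10719/ 10552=-1.02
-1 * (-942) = 942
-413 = -413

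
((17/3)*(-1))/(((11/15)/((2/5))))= -34/11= -3.09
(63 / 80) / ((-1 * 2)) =-63 / 160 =-0.39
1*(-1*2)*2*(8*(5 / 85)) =-32 / 17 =-1.88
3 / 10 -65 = -647 / 10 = -64.70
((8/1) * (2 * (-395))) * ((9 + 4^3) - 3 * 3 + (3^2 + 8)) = -511920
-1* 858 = -858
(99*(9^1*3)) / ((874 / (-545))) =-1456785 / 874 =-1666.80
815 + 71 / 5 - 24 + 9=4071 / 5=814.20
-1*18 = -18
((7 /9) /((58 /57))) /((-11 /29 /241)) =-32053 /66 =-485.65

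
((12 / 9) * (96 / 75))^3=2097152 / 421875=4.97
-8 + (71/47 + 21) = 14.51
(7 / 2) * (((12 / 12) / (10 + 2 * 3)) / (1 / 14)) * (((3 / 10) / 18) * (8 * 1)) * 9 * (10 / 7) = 21 / 4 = 5.25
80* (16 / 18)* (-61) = -39040 / 9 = -4337.78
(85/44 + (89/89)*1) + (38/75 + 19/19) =4.44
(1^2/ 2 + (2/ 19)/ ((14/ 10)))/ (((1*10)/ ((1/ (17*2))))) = 9/ 5320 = 0.00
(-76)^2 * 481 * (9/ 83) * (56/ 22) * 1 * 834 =583900507008/ 913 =639540533.42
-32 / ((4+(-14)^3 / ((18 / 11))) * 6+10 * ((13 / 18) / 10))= 576 / 180659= 0.00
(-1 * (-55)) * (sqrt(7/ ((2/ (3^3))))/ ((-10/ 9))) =-297 * sqrt(42)/ 4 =-481.19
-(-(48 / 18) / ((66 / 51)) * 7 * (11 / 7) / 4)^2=-289 / 9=-32.11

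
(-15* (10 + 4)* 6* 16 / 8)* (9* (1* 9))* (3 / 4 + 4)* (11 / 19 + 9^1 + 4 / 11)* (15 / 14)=-113614650 / 11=-10328604.55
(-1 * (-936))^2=876096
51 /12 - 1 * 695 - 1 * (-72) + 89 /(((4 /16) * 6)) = -6713 /12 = -559.42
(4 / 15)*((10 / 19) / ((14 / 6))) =8 / 133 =0.06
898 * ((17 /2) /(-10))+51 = -712.30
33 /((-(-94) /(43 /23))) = 1419 /2162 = 0.66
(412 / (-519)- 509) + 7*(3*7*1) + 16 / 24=-62648 / 173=-362.13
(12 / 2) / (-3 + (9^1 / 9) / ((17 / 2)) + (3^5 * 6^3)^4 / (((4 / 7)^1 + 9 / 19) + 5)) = 6834 / 1430076978173956263725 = 0.00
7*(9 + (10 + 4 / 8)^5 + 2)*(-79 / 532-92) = -200232139419 / 2432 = -82332294.17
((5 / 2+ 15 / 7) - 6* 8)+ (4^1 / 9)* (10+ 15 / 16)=-9701 / 252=-38.50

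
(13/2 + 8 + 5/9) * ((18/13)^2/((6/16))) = 13008/169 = 76.97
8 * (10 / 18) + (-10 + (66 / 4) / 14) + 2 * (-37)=-19751 / 252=-78.38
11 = 11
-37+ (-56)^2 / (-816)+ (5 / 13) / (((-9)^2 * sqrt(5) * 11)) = -40.84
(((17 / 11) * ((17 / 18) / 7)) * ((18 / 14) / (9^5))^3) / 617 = 289 / 82842391495724568246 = 0.00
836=836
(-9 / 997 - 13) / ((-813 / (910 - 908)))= 25940 / 810561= 0.03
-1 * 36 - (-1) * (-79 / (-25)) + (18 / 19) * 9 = -11549 / 475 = -24.31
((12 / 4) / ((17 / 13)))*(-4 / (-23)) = 0.40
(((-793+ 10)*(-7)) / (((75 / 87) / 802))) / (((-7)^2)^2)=18211014 / 8575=2123.73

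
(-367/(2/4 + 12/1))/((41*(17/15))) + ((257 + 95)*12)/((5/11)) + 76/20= 32396449/3485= 9295.97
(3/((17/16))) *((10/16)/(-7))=-30/119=-0.25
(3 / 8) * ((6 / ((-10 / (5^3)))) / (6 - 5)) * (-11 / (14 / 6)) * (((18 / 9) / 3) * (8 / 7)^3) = 316800 / 2401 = 131.95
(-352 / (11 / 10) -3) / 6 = -323 / 6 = -53.83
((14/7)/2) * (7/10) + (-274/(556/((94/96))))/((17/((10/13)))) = 0.68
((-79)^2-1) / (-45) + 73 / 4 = -1445 / 12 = -120.42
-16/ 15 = -1.07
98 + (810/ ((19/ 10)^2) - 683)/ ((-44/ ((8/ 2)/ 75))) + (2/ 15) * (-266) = 18789553/ 297825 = 63.09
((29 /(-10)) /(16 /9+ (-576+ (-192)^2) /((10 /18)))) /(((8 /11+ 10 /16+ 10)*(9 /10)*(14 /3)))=-1595 /1712940012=-0.00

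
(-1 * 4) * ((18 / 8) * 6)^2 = -729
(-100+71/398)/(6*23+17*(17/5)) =-198645/389642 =-0.51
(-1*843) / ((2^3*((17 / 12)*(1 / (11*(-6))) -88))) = 83457 / 69713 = 1.20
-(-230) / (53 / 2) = 460 / 53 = 8.68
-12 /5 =-2.40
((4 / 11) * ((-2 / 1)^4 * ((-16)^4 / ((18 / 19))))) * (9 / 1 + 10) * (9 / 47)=1464355.65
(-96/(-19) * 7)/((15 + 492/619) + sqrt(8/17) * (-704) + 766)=120845914112 * sqrt(34)/15592735317017 + 1140698924512/15592735317017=0.12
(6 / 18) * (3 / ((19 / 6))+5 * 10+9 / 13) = 12755 / 741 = 17.21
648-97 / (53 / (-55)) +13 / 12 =476837 / 636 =749.74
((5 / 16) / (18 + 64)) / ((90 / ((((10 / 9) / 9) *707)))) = 3535 / 956448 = 0.00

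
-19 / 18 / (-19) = 0.06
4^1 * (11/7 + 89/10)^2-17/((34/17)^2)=2128331/4900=434.35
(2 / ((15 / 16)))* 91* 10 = 5824 / 3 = 1941.33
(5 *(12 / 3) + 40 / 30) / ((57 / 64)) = 4096 / 171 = 23.95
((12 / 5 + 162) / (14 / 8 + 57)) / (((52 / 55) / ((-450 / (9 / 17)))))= -1537140 / 611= -2515.78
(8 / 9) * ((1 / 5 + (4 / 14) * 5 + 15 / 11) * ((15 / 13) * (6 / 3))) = 6144 / 1001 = 6.14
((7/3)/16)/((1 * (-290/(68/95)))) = -119/330600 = -0.00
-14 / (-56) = 1 / 4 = 0.25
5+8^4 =4101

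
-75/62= -1.21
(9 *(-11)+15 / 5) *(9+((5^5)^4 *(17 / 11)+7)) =-155639648437516896 / 11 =-14149058948865172.36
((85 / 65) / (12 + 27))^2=289 / 257049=0.00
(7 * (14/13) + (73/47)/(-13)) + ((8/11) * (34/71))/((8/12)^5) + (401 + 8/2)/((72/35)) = 789994173/3817528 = 206.94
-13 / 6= -2.17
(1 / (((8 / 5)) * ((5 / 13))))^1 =13 / 8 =1.62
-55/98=-0.56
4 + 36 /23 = 128 /23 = 5.57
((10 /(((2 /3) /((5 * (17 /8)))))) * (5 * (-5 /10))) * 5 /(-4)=31875 /64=498.05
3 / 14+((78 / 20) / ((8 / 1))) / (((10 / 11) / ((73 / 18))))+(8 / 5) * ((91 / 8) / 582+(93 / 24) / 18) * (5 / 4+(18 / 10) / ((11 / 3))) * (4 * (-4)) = -868637167 / 107553600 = -8.08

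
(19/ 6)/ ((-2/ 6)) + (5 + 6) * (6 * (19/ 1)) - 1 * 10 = 2469/ 2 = 1234.50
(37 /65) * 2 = 74 /65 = 1.14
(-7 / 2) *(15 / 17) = -105 / 34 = -3.09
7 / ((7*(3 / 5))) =5 / 3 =1.67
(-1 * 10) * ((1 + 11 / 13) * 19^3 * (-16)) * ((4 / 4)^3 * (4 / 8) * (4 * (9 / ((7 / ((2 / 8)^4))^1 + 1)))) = 474094080 / 23309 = 20339.53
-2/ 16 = -1/ 8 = -0.12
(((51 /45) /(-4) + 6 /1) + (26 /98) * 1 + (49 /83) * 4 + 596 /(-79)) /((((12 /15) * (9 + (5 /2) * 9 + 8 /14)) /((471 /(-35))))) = -2418584843 /5770422280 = -0.42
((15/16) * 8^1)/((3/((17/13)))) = 85/26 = 3.27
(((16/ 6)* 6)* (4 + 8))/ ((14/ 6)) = 576/ 7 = 82.29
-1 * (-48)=48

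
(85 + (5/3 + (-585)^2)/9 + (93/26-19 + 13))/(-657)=-26751649/461214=-58.00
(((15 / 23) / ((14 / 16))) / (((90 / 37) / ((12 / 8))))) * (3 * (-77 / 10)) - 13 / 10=-2741 / 230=-11.92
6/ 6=1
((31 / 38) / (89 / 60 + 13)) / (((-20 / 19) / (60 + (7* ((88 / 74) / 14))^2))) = -3842016 / 1189661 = -3.23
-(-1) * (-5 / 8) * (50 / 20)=-25 / 16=-1.56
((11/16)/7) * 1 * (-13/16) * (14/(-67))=143/8576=0.02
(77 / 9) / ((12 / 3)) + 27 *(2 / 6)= 401 / 36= 11.14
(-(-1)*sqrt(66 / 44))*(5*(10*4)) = 100*sqrt(6) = 244.95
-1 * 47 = -47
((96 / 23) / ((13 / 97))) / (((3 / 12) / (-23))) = -37248 / 13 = -2865.23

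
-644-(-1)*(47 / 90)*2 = -28933 / 45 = -642.96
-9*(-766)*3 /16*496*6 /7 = 3846852 /7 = 549550.29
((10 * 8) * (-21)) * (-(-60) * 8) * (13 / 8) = -1310400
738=738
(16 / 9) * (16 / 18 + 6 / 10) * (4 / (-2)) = -2144 / 405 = -5.29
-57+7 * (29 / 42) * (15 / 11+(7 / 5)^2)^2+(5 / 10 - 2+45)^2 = 1713942343 / 907500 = 1888.64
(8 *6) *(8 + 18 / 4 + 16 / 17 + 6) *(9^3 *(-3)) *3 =-104083704 / 17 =-6122570.82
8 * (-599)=-4792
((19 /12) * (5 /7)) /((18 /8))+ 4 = 851 /189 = 4.50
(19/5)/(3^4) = 19/405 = 0.05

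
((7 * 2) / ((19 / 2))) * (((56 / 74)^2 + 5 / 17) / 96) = 141211 / 10612488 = 0.01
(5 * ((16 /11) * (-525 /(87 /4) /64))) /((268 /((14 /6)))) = -6125 /256476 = -0.02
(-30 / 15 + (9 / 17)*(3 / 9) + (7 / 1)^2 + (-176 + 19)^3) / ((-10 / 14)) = 460511653 / 85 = 5417784.15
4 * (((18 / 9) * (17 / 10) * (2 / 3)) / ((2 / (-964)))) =-65552 / 15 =-4370.13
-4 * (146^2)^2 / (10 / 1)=-908743712 / 5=-181748742.40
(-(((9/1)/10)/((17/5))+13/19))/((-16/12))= 1839/2584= 0.71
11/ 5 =2.20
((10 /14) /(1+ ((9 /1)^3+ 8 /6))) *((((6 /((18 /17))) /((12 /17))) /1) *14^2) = 10115 /6582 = 1.54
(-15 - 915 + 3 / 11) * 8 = -81816 / 11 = -7437.82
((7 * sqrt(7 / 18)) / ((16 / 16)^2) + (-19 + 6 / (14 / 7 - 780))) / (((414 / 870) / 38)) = -40740940 / 26841 + 19285 * sqrt(14) / 207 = -1169.27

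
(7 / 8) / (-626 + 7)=-7 / 4952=-0.00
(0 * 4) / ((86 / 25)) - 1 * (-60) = 60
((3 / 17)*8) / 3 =8 / 17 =0.47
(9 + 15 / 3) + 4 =18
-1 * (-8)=8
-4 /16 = -1 /4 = -0.25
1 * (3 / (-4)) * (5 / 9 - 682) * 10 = 30665 / 6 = 5110.83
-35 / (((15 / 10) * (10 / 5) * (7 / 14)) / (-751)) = 52570 / 3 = 17523.33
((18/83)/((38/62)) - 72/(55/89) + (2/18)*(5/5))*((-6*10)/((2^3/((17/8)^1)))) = 1539958583/832656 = 1849.45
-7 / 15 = -0.47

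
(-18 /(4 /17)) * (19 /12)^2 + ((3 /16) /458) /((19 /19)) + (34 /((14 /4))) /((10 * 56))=-172142253 /897680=-191.76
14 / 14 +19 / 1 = 20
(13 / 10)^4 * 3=8.57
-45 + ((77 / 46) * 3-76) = -5335 / 46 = -115.98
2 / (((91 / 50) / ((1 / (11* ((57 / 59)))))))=5900 / 57057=0.10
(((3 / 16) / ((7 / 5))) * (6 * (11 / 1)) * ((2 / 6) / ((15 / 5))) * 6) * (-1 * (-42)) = 495 / 2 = 247.50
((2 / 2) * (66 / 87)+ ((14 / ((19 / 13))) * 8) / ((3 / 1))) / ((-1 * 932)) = -21739 / 770298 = -0.03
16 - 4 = 12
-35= -35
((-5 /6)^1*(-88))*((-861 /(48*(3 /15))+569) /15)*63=147628.25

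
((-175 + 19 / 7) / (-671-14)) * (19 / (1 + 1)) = 11457 / 4795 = 2.39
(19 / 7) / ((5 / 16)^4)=1245184 / 4375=284.61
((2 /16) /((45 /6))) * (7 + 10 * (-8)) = -73 /60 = -1.22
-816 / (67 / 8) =-6528 / 67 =-97.43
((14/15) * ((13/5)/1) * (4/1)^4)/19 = 46592/1425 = 32.70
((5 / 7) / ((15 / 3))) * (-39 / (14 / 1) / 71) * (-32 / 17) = 624 / 59143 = 0.01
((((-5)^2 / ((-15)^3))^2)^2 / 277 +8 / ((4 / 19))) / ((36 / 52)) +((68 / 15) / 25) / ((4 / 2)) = 45525903893833 / 828051508125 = 54.98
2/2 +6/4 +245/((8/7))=1735/8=216.88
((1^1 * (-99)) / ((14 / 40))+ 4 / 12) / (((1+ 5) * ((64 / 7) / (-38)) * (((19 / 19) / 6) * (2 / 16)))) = 112727 / 12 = 9393.92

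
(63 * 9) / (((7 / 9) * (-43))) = -729 / 43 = -16.95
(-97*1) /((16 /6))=-291 /8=-36.38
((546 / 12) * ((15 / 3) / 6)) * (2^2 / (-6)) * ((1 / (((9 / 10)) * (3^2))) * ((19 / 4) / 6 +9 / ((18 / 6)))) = -207025 / 17496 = -11.83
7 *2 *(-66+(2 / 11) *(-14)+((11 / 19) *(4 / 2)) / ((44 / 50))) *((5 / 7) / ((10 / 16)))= -224816 / 209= -1075.67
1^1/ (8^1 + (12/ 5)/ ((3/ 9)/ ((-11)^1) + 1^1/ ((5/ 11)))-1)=179/ 1451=0.12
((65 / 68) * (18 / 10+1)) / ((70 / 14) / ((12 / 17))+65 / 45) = 1638 / 5219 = 0.31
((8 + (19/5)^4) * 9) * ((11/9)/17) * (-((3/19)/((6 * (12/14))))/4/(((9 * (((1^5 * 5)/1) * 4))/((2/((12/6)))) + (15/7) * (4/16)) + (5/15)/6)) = -218814057/36748517500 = -0.01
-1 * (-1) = 1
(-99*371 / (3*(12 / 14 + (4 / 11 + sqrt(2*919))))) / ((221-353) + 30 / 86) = -635072977 / 10273456371 + 1040438707*sqrt(1838) / 20546912742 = 2.11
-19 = -19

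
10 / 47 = 0.21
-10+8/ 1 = -2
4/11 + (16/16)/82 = 339/902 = 0.38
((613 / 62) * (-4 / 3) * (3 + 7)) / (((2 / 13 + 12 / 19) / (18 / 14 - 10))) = 92360710 / 63147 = 1462.63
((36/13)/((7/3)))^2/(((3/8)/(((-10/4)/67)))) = -77760/554827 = -0.14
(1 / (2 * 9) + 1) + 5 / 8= 121 / 72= 1.68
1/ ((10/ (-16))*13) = -8/ 65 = -0.12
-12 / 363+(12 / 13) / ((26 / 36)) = 25460 / 20449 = 1.25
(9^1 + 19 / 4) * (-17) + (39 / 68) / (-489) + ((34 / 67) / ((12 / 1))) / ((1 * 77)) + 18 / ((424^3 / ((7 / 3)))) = -382070634611042789 / 1634522421928704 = -233.75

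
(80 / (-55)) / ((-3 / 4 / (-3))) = -64 / 11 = -5.82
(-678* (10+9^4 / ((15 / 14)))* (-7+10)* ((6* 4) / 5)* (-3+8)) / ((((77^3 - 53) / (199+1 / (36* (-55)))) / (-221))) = 6858366031439 / 237750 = 28846965.43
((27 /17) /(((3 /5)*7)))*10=3.78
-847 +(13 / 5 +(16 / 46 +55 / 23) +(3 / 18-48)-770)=-1145051 / 690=-1659.49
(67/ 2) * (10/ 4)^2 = 1675/ 8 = 209.38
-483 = -483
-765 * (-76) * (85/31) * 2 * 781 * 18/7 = 138946460400/217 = 640306269.12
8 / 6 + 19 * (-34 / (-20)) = 1009 / 30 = 33.63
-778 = -778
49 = 49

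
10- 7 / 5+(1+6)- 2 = 68 / 5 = 13.60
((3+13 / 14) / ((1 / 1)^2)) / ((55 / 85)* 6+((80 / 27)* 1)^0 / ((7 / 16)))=0.64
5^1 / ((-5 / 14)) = -14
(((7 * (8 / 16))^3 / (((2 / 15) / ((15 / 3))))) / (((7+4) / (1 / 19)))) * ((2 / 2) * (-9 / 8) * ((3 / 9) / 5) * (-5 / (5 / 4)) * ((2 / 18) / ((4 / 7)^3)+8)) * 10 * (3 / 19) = 127364475 / 4066304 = 31.32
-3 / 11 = -0.27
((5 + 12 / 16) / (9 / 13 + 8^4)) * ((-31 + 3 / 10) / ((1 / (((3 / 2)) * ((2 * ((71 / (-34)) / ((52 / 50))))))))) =7519965 / 28971808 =0.26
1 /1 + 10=11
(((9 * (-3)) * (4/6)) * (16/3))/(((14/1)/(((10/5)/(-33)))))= 32/77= 0.42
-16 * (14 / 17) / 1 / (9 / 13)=-2912 / 153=-19.03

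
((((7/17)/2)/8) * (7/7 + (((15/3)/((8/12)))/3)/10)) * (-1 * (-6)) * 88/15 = 77/68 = 1.13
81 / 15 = 5.40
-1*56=-56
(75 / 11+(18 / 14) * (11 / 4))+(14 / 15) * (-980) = -904.31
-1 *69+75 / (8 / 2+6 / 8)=-1011 / 19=-53.21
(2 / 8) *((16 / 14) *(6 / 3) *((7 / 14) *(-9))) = -18 / 7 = -2.57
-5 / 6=-0.83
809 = 809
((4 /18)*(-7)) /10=-7 /45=-0.16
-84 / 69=-28 / 23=-1.22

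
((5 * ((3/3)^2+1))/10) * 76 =76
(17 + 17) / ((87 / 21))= 238 / 29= 8.21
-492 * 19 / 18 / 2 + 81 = -536 / 3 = -178.67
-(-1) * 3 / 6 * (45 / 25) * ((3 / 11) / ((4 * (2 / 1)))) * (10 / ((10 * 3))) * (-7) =-63 / 880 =-0.07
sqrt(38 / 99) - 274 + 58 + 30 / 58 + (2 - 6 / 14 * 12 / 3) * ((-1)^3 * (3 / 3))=-43801 / 203 + sqrt(418) / 33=-215.15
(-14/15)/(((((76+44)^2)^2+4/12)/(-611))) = 8554/3110400005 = 0.00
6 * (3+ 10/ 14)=156/ 7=22.29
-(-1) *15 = 15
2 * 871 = 1742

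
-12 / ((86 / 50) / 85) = -25500 / 43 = -593.02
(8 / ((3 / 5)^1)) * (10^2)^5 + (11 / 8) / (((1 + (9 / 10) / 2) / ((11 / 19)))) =440800000001815 / 3306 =133333333333.88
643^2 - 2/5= 2067243/5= 413448.60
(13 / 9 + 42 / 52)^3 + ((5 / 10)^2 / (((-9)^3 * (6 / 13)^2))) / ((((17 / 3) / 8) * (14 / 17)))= 3072884257 / 269070984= 11.42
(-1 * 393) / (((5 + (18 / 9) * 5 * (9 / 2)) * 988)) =-393 / 49400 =-0.01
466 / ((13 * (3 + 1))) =233 / 26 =8.96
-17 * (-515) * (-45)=-393975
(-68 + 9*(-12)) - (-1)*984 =808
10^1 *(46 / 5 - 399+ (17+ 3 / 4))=-7441 / 2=-3720.50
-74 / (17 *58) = -0.08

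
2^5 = 32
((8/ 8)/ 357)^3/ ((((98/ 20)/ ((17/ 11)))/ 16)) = 160/ 1442595231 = 0.00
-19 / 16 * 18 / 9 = -19 / 8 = -2.38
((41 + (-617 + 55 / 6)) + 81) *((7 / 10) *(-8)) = 8162 / 3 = 2720.67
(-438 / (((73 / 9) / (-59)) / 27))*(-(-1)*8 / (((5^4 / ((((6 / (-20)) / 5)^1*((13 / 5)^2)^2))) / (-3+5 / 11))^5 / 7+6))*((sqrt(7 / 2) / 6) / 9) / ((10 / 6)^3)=2991238689240864166527575754447920256*sqrt(14) / 1788025296428917041654010279736456308852375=0.00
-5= -5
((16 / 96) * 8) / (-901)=-4 / 2703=-0.00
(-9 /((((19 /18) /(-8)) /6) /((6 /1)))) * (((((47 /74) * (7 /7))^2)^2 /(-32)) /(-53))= 3557287449 /15098241016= 0.24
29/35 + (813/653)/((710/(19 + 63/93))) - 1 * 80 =-3980892308/50303855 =-79.14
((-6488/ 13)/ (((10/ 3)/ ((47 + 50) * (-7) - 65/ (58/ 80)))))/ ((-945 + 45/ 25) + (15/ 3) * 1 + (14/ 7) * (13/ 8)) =-289248016/ 2349841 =-123.09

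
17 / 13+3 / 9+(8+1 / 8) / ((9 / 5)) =5761 / 936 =6.15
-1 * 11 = -11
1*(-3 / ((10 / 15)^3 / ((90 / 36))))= -405 / 16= -25.31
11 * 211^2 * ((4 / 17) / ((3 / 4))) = 7835696 / 51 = 153641.10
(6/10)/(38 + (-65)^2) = 1/7105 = 0.00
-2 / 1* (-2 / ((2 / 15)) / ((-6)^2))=5 / 6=0.83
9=9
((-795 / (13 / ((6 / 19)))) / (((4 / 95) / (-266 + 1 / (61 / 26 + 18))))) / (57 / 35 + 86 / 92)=58719654000 / 1233973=47585.85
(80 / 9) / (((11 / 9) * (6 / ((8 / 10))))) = 0.97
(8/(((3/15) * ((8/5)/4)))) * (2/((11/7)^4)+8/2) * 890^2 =5019220860000/14641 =342819538.28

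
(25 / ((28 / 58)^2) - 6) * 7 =708.89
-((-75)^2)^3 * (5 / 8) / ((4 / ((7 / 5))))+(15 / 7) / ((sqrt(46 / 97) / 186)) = -1245849609375 / 32+1395 * sqrt(4462) / 161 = -38932799714.19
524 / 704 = 0.74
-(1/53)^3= -1/148877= -0.00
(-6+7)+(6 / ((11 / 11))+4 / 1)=11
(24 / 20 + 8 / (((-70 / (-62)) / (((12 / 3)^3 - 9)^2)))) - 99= 746777 / 35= 21336.49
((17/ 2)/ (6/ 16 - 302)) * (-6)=408/ 2413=0.17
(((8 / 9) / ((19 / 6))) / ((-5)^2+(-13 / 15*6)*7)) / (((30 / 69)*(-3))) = 184 / 9747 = 0.02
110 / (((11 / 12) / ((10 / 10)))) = 120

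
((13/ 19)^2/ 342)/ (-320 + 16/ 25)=-4225/ 985720608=-0.00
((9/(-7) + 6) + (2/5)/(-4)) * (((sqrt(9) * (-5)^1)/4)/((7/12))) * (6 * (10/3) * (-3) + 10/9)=85595/49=1746.84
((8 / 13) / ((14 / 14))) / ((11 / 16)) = 128 / 143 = 0.90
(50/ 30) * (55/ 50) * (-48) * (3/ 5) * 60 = -3168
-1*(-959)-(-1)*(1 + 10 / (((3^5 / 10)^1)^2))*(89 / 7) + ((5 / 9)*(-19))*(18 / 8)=1567693607 / 1653372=948.18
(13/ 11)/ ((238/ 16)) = 104/ 1309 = 0.08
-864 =-864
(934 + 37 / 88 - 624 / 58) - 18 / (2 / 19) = 1920793 / 2552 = 752.66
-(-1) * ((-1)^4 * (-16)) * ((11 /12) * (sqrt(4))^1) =-88 /3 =-29.33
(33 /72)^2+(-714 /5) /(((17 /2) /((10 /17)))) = -94711 /9792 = -9.67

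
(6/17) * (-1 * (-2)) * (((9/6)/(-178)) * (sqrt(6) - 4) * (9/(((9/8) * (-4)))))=-72/1513 + 18 * sqrt(6)/1513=-0.02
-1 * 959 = -959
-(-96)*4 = 384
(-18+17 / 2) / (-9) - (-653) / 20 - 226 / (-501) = 1026749 / 30060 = 34.16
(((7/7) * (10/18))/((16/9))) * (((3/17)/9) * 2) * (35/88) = 175/35904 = 0.00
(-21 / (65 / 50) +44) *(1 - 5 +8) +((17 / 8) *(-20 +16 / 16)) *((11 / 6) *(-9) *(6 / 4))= 462037 / 416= 1110.67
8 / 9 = 0.89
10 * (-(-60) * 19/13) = 11400/13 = 876.92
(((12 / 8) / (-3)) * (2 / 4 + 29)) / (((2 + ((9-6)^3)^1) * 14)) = -59 / 1624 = -0.04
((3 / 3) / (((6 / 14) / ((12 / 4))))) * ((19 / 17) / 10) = 133 / 170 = 0.78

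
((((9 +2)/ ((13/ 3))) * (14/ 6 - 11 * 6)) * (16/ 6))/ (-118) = 8404/ 2301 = 3.65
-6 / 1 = -6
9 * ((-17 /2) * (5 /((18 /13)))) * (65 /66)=-71825 /264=-272.06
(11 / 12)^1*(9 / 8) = 33 / 32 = 1.03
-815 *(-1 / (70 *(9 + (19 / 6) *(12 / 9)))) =0.88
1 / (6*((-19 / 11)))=-0.10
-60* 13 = -780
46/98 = 23/49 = 0.47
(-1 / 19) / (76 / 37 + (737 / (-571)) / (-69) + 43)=-1457763 / 1248402638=-0.00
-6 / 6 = -1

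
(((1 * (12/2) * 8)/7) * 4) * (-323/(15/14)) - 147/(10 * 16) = -264631/32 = -8269.72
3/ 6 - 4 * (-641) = 5129/ 2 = 2564.50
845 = 845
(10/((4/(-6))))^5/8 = -759375/8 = -94921.88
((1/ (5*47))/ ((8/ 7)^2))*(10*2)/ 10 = 49/ 7520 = 0.01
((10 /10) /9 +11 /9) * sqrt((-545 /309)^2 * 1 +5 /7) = 2.61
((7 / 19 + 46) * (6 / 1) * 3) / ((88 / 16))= 31716 / 209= 151.75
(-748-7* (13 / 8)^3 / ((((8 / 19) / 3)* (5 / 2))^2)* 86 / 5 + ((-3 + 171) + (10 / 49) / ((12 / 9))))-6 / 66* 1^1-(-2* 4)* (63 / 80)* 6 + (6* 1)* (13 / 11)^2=-14359076828937 / 3035648000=-4730.15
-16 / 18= -8 / 9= -0.89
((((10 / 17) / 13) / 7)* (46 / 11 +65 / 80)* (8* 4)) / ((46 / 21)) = 26370 / 55913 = 0.47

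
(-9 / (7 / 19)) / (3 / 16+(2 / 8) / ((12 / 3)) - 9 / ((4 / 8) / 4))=684 / 2009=0.34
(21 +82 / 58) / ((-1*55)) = -0.41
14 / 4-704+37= -1327 / 2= -663.50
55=55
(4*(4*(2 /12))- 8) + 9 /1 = 11 /3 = 3.67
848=848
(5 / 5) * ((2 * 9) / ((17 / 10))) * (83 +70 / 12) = 15990 / 17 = 940.59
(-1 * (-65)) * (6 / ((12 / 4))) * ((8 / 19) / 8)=6.84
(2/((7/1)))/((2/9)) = 1.29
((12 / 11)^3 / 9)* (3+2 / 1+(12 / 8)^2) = 1392 / 1331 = 1.05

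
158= 158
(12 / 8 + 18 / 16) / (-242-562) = -7 / 2144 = -0.00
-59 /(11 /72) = -4248 /11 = -386.18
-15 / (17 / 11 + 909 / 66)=-330 / 337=-0.98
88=88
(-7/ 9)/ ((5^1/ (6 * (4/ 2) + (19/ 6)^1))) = -637/ 270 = -2.36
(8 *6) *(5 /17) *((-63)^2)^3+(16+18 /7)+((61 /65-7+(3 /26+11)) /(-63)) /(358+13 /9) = 44174354875640920331 /50045450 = 882684737086.81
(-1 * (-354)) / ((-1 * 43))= -354 / 43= -8.23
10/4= 5/2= 2.50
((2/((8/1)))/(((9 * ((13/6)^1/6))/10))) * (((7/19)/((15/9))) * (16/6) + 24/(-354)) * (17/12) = 24854/43719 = 0.57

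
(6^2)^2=1296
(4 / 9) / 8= 1 / 18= 0.06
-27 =-27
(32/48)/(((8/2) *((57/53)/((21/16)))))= 371/1824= 0.20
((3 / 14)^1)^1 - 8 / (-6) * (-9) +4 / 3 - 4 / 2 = -523 / 42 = -12.45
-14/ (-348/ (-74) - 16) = 259/ 209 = 1.24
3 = 3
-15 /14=-1.07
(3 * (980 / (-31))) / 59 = -2940 / 1829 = -1.61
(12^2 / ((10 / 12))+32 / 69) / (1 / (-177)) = -3526784 / 115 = -30667.69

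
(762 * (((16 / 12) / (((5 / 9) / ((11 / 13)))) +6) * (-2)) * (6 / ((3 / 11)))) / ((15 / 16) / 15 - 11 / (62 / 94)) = 2893600512 / 178555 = 16205.65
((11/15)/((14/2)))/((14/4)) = 22/735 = 0.03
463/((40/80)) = 926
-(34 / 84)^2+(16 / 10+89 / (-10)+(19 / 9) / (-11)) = -82529 / 10780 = -7.66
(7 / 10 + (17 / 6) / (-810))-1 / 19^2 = 243425 / 350892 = 0.69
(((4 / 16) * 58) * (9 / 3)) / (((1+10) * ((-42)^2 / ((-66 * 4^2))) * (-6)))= 58 / 147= 0.39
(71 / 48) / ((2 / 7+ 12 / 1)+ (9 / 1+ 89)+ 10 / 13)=6461 / 485088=0.01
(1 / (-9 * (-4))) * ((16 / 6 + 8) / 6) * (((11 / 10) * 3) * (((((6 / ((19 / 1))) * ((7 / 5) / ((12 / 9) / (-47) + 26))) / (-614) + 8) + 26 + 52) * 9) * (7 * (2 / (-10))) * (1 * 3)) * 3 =-2121732417189 / 1335027875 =-1589.28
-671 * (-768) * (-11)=-5668608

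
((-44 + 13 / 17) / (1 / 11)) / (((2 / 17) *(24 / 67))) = -180565 / 16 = -11285.31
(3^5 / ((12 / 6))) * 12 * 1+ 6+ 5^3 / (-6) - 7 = 8617 / 6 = 1436.17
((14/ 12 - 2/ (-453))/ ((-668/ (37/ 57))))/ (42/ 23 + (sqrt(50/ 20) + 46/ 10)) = -3336256145/ 17698905194076 + 519173825 * sqrt(10)/ 35397810388152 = -0.00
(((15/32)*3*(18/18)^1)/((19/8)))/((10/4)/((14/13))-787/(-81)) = 25515/518719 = 0.05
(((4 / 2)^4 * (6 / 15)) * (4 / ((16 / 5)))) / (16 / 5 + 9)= 40 / 61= 0.66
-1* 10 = -10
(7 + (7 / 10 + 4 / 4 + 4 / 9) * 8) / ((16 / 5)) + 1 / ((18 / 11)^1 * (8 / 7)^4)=582955 / 73728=7.91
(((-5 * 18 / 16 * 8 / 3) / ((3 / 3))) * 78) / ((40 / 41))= -4797 / 4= -1199.25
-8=-8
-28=-28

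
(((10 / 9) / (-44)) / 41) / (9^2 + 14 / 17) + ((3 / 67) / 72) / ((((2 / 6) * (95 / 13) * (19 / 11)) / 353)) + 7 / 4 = 9844269762361 / 5462458836120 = 1.80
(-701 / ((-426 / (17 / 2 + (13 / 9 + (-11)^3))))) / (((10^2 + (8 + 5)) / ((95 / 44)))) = -1583562505 / 38125296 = -41.54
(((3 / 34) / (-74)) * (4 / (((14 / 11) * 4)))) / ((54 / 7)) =-11 / 90576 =-0.00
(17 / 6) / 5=17 / 30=0.57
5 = 5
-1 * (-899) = 899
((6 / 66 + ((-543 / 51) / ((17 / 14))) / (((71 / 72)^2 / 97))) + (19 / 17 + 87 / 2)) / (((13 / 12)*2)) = -79799492301 / 208329407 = -383.04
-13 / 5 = -2.60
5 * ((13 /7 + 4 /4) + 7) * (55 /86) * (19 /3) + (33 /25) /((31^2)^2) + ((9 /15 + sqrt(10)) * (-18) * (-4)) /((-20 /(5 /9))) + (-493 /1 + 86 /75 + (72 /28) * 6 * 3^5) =28818577544201 /8339394630- 2 * sqrt(10) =3449.39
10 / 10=1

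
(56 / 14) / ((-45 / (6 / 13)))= -8 / 195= -0.04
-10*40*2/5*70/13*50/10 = -4307.69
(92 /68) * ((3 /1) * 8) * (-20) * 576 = -6359040 /17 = -374061.18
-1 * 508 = -508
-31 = -31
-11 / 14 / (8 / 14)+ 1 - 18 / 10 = -87 / 40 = -2.18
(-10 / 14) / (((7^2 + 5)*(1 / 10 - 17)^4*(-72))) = 3125 / 1387557956421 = 0.00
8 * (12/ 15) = 32/ 5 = 6.40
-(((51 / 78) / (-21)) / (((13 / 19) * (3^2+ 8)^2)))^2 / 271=-361 / 3945836843676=-0.00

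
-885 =-885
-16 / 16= -1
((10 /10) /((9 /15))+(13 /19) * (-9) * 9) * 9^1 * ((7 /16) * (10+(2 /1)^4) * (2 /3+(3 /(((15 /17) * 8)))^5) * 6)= -21859059684189 /972800000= -22470.25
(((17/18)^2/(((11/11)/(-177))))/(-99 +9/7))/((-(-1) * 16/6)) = 119357/196992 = 0.61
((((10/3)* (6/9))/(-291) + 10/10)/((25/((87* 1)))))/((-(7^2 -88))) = 75371/851175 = 0.09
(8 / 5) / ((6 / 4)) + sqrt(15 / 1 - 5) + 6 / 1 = sqrt(10) + 106 / 15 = 10.23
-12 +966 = 954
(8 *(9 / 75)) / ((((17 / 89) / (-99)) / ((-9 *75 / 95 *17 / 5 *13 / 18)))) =4123548 / 475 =8681.15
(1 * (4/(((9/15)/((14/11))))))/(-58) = -140/957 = -0.15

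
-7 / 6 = -1.17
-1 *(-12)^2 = -144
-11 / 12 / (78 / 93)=-341 / 312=-1.09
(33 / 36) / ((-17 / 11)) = -121 / 204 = -0.59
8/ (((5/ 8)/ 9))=576/ 5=115.20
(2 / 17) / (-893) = -2 / 15181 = -0.00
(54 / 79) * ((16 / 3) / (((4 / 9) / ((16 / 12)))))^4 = 3538944 / 79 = 44796.76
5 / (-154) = -5 / 154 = -0.03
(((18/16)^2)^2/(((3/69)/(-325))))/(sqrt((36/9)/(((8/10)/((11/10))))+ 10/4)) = -49043475 * sqrt(2)/16384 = -4233.27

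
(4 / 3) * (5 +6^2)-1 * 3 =155 / 3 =51.67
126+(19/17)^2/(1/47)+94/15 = 827881/4335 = 190.98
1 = 1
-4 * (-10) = 40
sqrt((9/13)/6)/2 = sqrt(78)/52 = 0.17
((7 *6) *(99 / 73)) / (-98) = -297 / 511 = -0.58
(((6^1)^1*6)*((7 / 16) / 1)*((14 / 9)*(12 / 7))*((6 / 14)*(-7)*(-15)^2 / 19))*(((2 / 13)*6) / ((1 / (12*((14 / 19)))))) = -57153600 / 4693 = -12178.48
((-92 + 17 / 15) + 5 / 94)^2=16396034209 / 1988100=8247.09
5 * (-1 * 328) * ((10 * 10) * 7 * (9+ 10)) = -21812000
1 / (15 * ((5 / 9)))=0.12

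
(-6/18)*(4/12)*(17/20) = -17/180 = -0.09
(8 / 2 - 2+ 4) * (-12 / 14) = -36 / 7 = -5.14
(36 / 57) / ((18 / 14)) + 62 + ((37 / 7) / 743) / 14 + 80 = 591397417 / 4150398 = 142.49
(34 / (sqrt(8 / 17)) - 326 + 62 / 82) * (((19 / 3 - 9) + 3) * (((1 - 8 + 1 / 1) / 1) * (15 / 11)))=400050 / 451 - 255 * sqrt(34) / 11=751.86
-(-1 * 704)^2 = -495616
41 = 41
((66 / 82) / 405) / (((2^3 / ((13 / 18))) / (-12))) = -143 / 66420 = -0.00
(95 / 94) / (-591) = -95 / 55554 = -0.00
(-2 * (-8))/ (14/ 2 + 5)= 4/ 3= 1.33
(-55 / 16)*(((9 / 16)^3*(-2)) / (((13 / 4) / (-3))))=-120285 / 106496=-1.13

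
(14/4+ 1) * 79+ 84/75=17831/50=356.62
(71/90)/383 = 71/34470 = 0.00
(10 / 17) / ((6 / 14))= 1.37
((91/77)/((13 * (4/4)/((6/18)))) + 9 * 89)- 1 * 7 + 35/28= 104977/132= 795.28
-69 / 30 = -23 / 10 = -2.30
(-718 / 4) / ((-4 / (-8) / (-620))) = 222580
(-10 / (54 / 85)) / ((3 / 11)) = -4675 / 81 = -57.72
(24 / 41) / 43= 24 / 1763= 0.01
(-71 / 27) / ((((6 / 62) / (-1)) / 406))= 893606 / 81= 11032.17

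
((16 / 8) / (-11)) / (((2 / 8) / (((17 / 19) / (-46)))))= 68 / 4807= 0.01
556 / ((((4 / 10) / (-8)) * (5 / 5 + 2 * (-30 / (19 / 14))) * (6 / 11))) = 1162040 / 2463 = 471.80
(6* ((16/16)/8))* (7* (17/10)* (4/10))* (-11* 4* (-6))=23562/25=942.48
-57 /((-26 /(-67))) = -146.88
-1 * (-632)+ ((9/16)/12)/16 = 647171/1024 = 632.00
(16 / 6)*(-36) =-96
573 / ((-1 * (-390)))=191 / 130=1.47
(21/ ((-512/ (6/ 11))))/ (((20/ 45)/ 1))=-567/ 11264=-0.05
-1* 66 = -66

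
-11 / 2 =-5.50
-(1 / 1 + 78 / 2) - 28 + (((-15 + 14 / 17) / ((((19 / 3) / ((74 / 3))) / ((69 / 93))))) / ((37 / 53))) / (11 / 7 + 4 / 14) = -99.60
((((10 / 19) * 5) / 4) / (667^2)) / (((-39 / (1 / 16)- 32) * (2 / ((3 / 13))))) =-75 / 288345017792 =-0.00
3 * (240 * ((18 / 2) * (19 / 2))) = 61560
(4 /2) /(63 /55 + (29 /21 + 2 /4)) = 4620 /6991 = 0.66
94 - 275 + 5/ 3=-538/ 3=-179.33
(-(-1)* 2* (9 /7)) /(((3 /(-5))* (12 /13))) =-65 /14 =-4.64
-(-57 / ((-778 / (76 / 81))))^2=-521284 / 110313009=-0.00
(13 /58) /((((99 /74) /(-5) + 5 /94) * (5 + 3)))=-113035 /864896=-0.13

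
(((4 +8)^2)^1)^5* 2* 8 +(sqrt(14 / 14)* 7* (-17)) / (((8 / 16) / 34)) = 990677819492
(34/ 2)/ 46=17/ 46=0.37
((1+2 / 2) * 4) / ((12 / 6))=4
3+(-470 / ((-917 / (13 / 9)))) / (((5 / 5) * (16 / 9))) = 3.42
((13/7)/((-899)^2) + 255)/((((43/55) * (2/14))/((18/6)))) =238035401670/34752643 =6849.42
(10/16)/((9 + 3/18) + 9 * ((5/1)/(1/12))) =3/2636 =0.00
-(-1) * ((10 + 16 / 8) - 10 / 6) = 31 / 3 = 10.33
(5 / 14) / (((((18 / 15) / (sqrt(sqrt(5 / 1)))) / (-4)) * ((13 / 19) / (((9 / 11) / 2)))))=-1425 * 5^(1 / 4) / 2002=-1.06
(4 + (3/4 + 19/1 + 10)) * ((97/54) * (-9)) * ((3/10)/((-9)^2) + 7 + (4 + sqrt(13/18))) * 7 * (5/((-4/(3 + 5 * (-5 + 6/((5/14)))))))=1578675 * sqrt(26)/32 + 312682895/96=3508666.45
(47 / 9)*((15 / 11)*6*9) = 4230 / 11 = 384.55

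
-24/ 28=-6/ 7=-0.86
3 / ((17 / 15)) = 45 / 17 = 2.65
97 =97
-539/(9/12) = -2156/3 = -718.67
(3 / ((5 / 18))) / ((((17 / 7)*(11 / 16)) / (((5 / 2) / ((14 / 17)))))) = 216 / 11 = 19.64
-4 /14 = -2 /7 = -0.29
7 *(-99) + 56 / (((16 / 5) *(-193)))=-267533 / 386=-693.09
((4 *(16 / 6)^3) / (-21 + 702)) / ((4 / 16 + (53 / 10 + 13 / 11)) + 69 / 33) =450560 / 35689167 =0.01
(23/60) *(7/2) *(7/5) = 1127/600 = 1.88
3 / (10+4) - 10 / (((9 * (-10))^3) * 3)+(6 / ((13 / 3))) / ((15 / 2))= 7938901 / 19901700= 0.40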